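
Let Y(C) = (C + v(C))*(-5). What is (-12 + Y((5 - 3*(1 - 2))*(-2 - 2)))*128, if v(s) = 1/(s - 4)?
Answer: 170656/9 ≈ 18962.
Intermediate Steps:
v(s) = 1/(-4 + s)
Y(C) = -5*C - 5/(-4 + C) (Y(C) = (C + 1/(-4 + C))*(-5) = -5*C - 5/(-4 + C))
(-12 + Y((5 - 3*(1 - 2))*(-2 - 2)))*128 = (-12 + 5*(-1 - (5 - 3*(1 - 2))*(-2 - 2)*(-4 + (5 - 3*(1 - 2))*(-2 - 2)))/(-4 + (5 - 3*(1 - 2))*(-2 - 2)))*128 = (-12 + 5*(-1 - (5 - 3*(-1))*(-4)*(-4 + (5 - 3*(-1))*(-4)))/(-4 + (5 - 3*(-1))*(-4)))*128 = (-12 + 5*(-1 - (5 + 3)*(-4)*(-4 + (5 + 3)*(-4)))/(-4 + (5 + 3)*(-4)))*128 = (-12 + 5*(-1 - 8*(-4)*(-4 + 8*(-4)))/(-4 + 8*(-4)))*128 = (-12 + 5*(-1 - 1*(-32)*(-4 - 32))/(-4 - 32))*128 = (-12 + 5*(-1 - 1*(-32)*(-36))/(-36))*128 = (-12 + 5*(-1/36)*(-1 - 1152))*128 = (-12 + 5*(-1/36)*(-1153))*128 = (-12 + 5765/36)*128 = (5333/36)*128 = 170656/9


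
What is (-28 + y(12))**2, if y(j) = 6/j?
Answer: 3025/4 ≈ 756.25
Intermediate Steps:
(-28 + y(12))**2 = (-28 + 6/12)**2 = (-28 + 6*(1/12))**2 = (-28 + 1/2)**2 = (-55/2)**2 = 3025/4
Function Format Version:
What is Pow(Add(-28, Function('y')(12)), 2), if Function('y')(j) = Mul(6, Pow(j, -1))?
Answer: Rational(3025, 4) ≈ 756.25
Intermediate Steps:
Pow(Add(-28, Function('y')(12)), 2) = Pow(Add(-28, Mul(6, Pow(12, -1))), 2) = Pow(Add(-28, Mul(6, Rational(1, 12))), 2) = Pow(Add(-28, Rational(1, 2)), 2) = Pow(Rational(-55, 2), 2) = Rational(3025, 4)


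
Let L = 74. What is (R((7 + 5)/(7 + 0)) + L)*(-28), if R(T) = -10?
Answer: -1792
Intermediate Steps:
(R((7 + 5)/(7 + 0)) + L)*(-28) = (-10 + 74)*(-28) = 64*(-28) = -1792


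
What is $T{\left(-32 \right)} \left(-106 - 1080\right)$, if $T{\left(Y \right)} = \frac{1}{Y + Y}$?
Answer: $\frac{593}{32} \approx 18.531$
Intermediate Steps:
$T{\left(Y \right)} = \frac{1}{2 Y}$
$T{\left(-32 \right)} \left(-106 - 1080\right) = \frac{1}{2 \left(-32\right)} \left(-106 - 1080\right) = \frac{1}{2} \left(- \frac{1}{32}\right) \left(-106 - 1080\right) = \left(- \frac{1}{64}\right) \left(-1186\right) = \frac{593}{32}$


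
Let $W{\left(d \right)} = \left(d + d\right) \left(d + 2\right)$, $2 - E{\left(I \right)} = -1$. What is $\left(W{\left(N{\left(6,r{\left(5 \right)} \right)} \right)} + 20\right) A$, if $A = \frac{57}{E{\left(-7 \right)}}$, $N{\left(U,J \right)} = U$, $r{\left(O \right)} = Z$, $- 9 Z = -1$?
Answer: $2204$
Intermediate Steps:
$Z = \frac{1}{9}$ ($Z = \left(- \frac{1}{9}\right) \left(-1\right) = \frac{1}{9} \approx 0.11111$)
$E{\left(I \right)} = 3$ ($E{\left(I \right)} = 2 - -1 = 2 + 1 = 3$)
$r{\left(O \right)} = \frac{1}{9}$
$A = 19$ ($A = \frac{57}{3} = 57 \cdot \frac{1}{3} = 19$)
$W{\left(d \right)} = 2 d \left(2 + d\right)$
$\left(W{\left(N{\left(6,r{\left(5 \right)} \right)} \right)} + 20\right) A = \left(2 \cdot 6 \left(2 + 6\right) + 20\right) 19 = \left(2 \cdot 6 \cdot 8 + 20\right) 19 = \left(96 + 20\right) 19 = 116 \cdot 19 = 2204$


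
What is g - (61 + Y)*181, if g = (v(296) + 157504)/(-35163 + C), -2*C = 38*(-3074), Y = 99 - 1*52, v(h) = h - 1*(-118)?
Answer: -454196246/23243 ≈ -19541.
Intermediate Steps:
v(h) = 118 + h (v(h) = h + 118 = 118 + h)
Y = 47 (Y = 99 - 52 = 47)
C = 58406 (C = -19*(-3074) = -1/2*(-116812) = 58406)
g = 157918/23243 (g = ((118 + 296) + 157504)/(-35163 + 58406) = (414 + 157504)/23243 = 157918*(1/23243) = 157918/23243 ≈ 6.7942)
g - (61 + Y)*181 = 157918/23243 - (61 + 47)*181 = 157918/23243 - 108*181 = 157918/23243 - 1*19548 = 157918/23243 - 19548 = -454196246/23243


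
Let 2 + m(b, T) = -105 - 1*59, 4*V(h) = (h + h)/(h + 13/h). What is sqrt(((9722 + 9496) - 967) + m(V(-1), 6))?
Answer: sqrt(18085) ≈ 134.48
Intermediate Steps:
V(h) = h/(2*(h + 13/h)) (V(h) = ((h + h)/(h + 13/h))/4 = ((2*h)/(h + 13/h))/4 = (2*h/(h + 13/h))/4 = h/(2*(h + 13/h)))
m(b, T) = -166 (m(b, T) = -2 + (-105 - 1*59) = -2 + (-105 - 59) = -2 - 164 = -166)
sqrt(((9722 + 9496) - 967) + m(V(-1), 6)) = sqrt(((9722 + 9496) - 967) - 166) = sqrt((19218 - 967) - 166) = sqrt(18251 - 166) = sqrt(18085)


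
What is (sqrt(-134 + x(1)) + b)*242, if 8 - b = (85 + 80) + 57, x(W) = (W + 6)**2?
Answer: -51788 + 242*I*sqrt(85) ≈ -51788.0 + 2231.1*I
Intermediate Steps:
x(W) = (6 + W)**2
b = -214 (b = 8 - ((85 + 80) + 57) = 8 - (165 + 57) = 8 - 1*222 = 8 - 222 = -214)
(sqrt(-134 + x(1)) + b)*242 = (sqrt(-134 + (6 + 1)**2) - 214)*242 = (sqrt(-134 + 7**2) - 214)*242 = (sqrt(-134 + 49) - 214)*242 = (sqrt(-85) - 214)*242 = (I*sqrt(85) - 214)*242 = (-214 + I*sqrt(85))*242 = -51788 + 242*I*sqrt(85)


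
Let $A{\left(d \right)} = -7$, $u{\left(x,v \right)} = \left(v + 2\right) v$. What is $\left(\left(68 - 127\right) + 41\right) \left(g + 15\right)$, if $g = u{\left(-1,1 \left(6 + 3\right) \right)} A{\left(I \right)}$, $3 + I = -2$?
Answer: $12204$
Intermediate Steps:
$u{\left(x,v \right)} = v \left(2 + v\right)$ ($u{\left(x,v \right)} = \left(2 + v\right) v = v \left(2 + v\right)$)
$I = -5$ ($I = -3 - 2 = -5$)
$g = -693$ ($g = 1 \left(6 + 3\right) \left(2 + 1 \left(6 + 3\right)\right) \left(-7\right) = 1 \cdot 9 \left(2 + 1 \cdot 9\right) \left(-7\right) = 9 \left(2 + 9\right) \left(-7\right) = 9 \cdot 11 \left(-7\right) = 99 \left(-7\right) = -693$)
$\left(\left(68 - 127\right) + 41\right) \left(g + 15\right) = \left(\left(68 - 127\right) + 41\right) \left(-693 + 15\right) = \left(-59 + 41\right) \left(-678\right) = \left(-18\right) \left(-678\right) = 12204$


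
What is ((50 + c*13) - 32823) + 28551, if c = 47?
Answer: -3611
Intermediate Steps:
((50 + c*13) - 32823) + 28551 = ((50 + 47*13) - 32823) + 28551 = ((50 + 611) - 32823) + 28551 = (661 - 32823) + 28551 = -32162 + 28551 = -3611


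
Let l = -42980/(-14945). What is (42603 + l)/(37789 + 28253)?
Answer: 18192709/28199934 ≈ 0.64513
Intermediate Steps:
l = 1228/427 (l = -42980*(-1/14945) = 1228/427 ≈ 2.8759)
(42603 + l)/(37789 + 28253) = (42603 + 1228/427)/(37789 + 28253) = (18192709/427)/66042 = (18192709/427)*(1/66042) = 18192709/28199934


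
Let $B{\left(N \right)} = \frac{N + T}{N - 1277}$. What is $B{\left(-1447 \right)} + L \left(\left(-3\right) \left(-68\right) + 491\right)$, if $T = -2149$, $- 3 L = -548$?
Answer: $\frac{86456119}{681} \approx 1.2695 \cdot 10^{5}$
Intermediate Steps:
$L = \frac{548}{3}$ ($L = \left(- \frac{1}{3}\right) \left(-548\right) = \frac{548}{3} \approx 182.67$)
$B{\left(N \right)} = \frac{-2149 + N}{-1277 + N}$ ($B{\left(N \right)} = \frac{N - 2149}{N - 1277} = \frac{-2149 + N}{-1277 + N}$)
$B{\left(-1447 \right)} + L \left(\left(-3\right) \left(-68\right) + 491\right) = \frac{-2149 - 1447}{-1277 - 1447} + \frac{548 \left(\left(-3\right) \left(-68\right) + 491\right)}{3} = \frac{1}{-2724} \left(-3596\right) + \frac{548 \left(204 + 491\right)}{3} = \left(- \frac{1}{2724}\right) \left(-3596\right) + \frac{548}{3} \cdot 695 = \frac{899}{681} + \frac{380860}{3} = \frac{86456119}{681}$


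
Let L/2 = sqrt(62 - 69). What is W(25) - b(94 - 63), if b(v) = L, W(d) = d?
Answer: 25 - 2*I*sqrt(7) ≈ 25.0 - 5.2915*I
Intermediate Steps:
L = 2*I*sqrt(7) (L = 2*sqrt(62 - 69) = 2*sqrt(-7) = 2*(I*sqrt(7)) = 2*I*sqrt(7) ≈ 5.2915*I)
b(v) = 2*I*sqrt(7)
W(25) - b(94 - 63) = 25 - 2*I*sqrt(7)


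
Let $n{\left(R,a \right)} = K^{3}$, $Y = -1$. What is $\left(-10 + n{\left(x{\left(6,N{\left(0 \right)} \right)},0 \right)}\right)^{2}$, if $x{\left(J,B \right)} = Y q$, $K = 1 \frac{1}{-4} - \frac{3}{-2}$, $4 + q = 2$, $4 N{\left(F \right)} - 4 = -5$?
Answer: $\frac{265225}{4096} \approx 64.752$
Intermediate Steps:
$N{\left(F \right)} = - \frac{1}{4}$ ($N{\left(F \right)} = 1 + \frac{1}{4} \left(-5\right) = 1 - \frac{5}{4} = - \frac{1}{4}$)
$q = -2$ ($q = -4 + 2 = -2$)
$K = \frac{5}{4}$ ($K = 1 \left(- \frac{1}{4}\right) - - \frac{3}{2} = - \frac{1}{4} + \frac{3}{2} = \frac{5}{4} \approx 1.25$)
$x{\left(J,B \right)} = 2$ ($x{\left(J,B \right)} = \left(-1\right) \left(-2\right) = 2$)
$n{\left(R,a \right)} = \frac{125}{64}$ ($n{\left(R,a \right)} = \left(\frac{5}{4}\right)^{3} = \frac{125}{64}$)
$\left(-10 + n{\left(x{\left(6,N{\left(0 \right)} \right)},0 \right)}\right)^{2} = \left(-10 + \frac{125}{64}\right)^{2} = \left(- \frac{515}{64}\right)^{2} = \frac{265225}{4096}$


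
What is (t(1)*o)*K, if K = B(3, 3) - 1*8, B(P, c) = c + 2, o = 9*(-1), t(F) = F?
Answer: 27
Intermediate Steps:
o = -9
B(P, c) = 2 + c
K = -3 (K = (2 + 3) - 1*8 = 5 - 8 = -3)
(t(1)*o)*K = (1*(-9))*(-3) = -9*(-3) = 27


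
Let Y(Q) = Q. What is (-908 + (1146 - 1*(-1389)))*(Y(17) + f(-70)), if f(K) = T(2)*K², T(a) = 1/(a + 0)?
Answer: 4013809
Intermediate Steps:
T(a) = 1/a
f(K) = K²/2
(-908 + (1146 - 1*(-1389)))*(Y(17) + f(-70)) = (-908 + (1146 - 1*(-1389)))*(17 + (½)*(-70)²) = (-908 + (1146 + 1389))*(17 + (½)*4900) = (-908 + 2535)*(17 + 2450) = 1627*2467 = 4013809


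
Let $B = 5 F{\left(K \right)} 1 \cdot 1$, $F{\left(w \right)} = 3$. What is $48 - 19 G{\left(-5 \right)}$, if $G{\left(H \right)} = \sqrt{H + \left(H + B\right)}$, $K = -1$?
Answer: $48 - 19 \sqrt{5} \approx 5.5147$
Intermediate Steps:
$B = 15$ ($B = 5 \cdot 3 \cdot 1 \cdot 1 = 5 \cdot 3 \cdot 1 = 5 \cdot 3 = 15$)
$G{\left(H \right)} = \sqrt{15 + 2 H}$ ($G{\left(H \right)} = \sqrt{H + \left(H + 15\right)} = \sqrt{H + \left(15 + H\right)} = \sqrt{15 + 2 H}$)
$48 - 19 G{\left(-5 \right)} = 48 - 19 \sqrt{15 + 2 \left(-5\right)} = 48 - 19 \sqrt{15 - 10} = 48 - 19 \sqrt{5}$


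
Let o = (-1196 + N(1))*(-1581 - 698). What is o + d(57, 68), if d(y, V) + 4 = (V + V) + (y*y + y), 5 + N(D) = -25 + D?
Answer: 2795213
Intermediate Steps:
N(D) = -30 + D (N(D) = -5 + (-25 + D) = -30 + D)
o = 2791775 (o = (-1196 + (-30 + 1))*(-1581 - 698) = (-1196 - 29)*(-2279) = -1225*(-2279) = 2791775)
d(y, V) = -4 + y + y**2 + 2*V (d(y, V) = -4 + ((V + V) + (y*y + y)) = -4 + (2*V + (y**2 + y)) = -4 + (2*V + (y + y**2)) = -4 + (y + y**2 + 2*V) = -4 + y + y**2 + 2*V)
o + d(57, 68) = 2791775 + (-4 + 57 + 57**2 + 2*68) = 2791775 + (-4 + 57 + 3249 + 136) = 2791775 + 3438 = 2795213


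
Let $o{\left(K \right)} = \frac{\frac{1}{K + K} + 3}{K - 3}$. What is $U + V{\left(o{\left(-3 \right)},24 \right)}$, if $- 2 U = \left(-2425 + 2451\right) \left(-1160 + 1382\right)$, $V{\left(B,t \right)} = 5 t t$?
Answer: $-6$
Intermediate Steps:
$o{\left(K \right)} = \frac{3 + \frac{1}{2 K}}{-3 + K}$ ($o{\left(K \right)} = \frac{\frac{1}{2 K} + 3}{-3 + K} = \frac{3 + \frac{1}{2 K}}{-3 + K}$)
$V{\left(B,t \right)} = 5 t^{2}$
$U = -2886$ ($U = - \frac{\left(-2425 + 2451\right) \left(-1160 + 1382\right)}{2} = - \frac{26 \cdot 222}{2} = \left(- \frac{1}{2}\right) 5772 = -2886$)
$U + V{\left(o{\left(-3 \right)},24 \right)} = -2886 + 5 \cdot 24^{2} = -2886 + 5 \cdot 576 = -2886 + 2880 = -6$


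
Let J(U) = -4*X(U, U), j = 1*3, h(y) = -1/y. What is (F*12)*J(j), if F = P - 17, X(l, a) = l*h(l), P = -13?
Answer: -1440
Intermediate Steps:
j = 3
X(l, a) = -1 (X(l, a) = l*(-1/l) = -1)
F = -30 (F = -13 - 17 = -30)
J(U) = 4 (J(U) = -4*(-1) = 4)
(F*12)*J(j) = -30*12*4 = -360*4 = -1440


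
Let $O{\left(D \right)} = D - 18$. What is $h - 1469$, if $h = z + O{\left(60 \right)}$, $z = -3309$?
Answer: $-4736$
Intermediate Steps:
$O{\left(D \right)} = -18 + D$
$h = -3267$ ($h = -3309 + \left(-18 + 60\right) = -3309 + 42 = -3267$)
$h - 1469 = -3267 - 1469 = -4736$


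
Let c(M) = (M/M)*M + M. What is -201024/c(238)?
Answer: -50256/119 ≈ -422.32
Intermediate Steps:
c(M) = 2*M (c(M) = 1*M + M = M + M = 2*M)
-201024/c(238) = -201024/(2*238) = -201024/476 = -201024*1/476 = -50256/119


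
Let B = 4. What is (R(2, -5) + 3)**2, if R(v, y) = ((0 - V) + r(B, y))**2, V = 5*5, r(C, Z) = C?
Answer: 197136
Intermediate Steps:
V = 25
R(v, y) = 441 (R(v, y) = ((0 - 1*25) + 4)**2 = ((0 - 25) + 4)**2 = (-25 + 4)**2 = (-21)**2 = 441)
(R(2, -5) + 3)**2 = (441 + 3)**2 = 444**2 = 197136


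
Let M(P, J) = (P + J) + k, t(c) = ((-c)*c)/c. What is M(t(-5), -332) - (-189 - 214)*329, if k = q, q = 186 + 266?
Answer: 132712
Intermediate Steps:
q = 452
k = 452
t(c) = -c (t(c) = (-c²)/c = -c)
M(P, J) = 452 + J + P (M(P, J) = (P + J) + 452 = (J + P) + 452 = 452 + J + P)
M(t(-5), -332) - (-189 - 214)*329 = (452 - 332 - 1*(-5)) - (-189 - 214)*329 = (452 - 332 + 5) - (-403)*329 = 125 - 1*(-132587) = 125 + 132587 = 132712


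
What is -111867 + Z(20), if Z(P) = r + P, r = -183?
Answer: -112030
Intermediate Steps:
Z(P) = -183 + P
-111867 + Z(20) = -111867 + (-183 + 20) = -111867 - 163 = -112030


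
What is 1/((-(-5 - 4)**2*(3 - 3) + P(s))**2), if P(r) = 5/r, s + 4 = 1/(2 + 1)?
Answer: 121/225 ≈ 0.53778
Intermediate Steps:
s = -11/3 (s = -4 + 1/(2 + 1) = -4 + 1/3 = -11/3 ≈ -3.6667)
1/((-(-5 - 4)**2*(3 - 3) + P(s))**2) = 1/((-(-5 - 4)**2*(3 - 3) + 5/(-11/3))**2) = 1/((-(-9)**2*0 + 5*(-3/11))**2) = 1/((-81*0 - 15/11)**2) = 1/((-1*0 - 15/11)**2) = 1/((0 - 15/11)**2) = 1/((-15/11)**2) = 1/(225/121) = 121/225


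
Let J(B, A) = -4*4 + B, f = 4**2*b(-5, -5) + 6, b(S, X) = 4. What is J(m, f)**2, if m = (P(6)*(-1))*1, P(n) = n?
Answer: 484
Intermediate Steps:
m = -6 (m = (6*(-1))*1 = -6*1 = -6)
f = 70 (f = 4**2*4 + 6 = 16*4 + 6 = 64 + 6 = 70)
J(B, A) = -16 + B
J(m, f)**2 = (-16 - 6)**2 = (-22)**2 = 484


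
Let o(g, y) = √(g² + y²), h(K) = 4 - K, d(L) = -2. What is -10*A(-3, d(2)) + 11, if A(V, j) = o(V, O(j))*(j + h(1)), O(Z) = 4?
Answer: -39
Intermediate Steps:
A(V, j) = √(16 + V²)*(3 + j) (A(V, j) = √(V² + 4²)*(j + (4 - 1*1)) = √(V² + 16)*(j + (4 - 1)) = √(16 + V²)*(j + 3) = √(16 + V²)*(3 + j))
-10*A(-3, d(2)) + 11 = -10*√(16 + (-3)²)*(3 - 2) + 11 = -10*√(16 + 9) + 11 = -10*√25 + 11 = -50 + 11 = -39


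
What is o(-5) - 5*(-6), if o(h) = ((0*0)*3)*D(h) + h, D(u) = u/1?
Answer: 25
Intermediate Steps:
D(u) = u (D(u) = u*1 = u)
o(h) = h (o(h) = ((0*0)*3)*h + h = (0*3)*h + h = 0*h + h = 0 + h = h)
o(-5) - 5*(-6) = -5 - 5*(-6) = -5 - 1*(-30) = -5 + 30 = 25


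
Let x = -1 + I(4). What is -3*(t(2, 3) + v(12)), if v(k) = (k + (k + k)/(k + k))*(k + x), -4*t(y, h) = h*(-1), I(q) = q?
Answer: -2349/4 ≈ -587.25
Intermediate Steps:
t(y, h) = h/4 (t(y, h) = -h*(-1)/4 = -(-1)*h/4 = h/4)
x = 3 (x = -1 + 4 = 3)
v(k) = (1 + k)*(3 + k) (v(k) = (k + (k + k)/(k + k))*(k + 3) = (k + (2*k)/((2*k)))*(3 + k) = (k + (2*k)*(1/(2*k)))*(3 + k) = (k + 1)*(3 + k) = (1 + k)*(3 + k))
-3*(t(2, 3) + v(12)) = -3*((1/4)*3 + (3 + 12**2 + 4*12)) = -3*(3/4 + (3 + 144 + 48)) = -3*(3/4 + 195) = -3*783/4 = -2349/4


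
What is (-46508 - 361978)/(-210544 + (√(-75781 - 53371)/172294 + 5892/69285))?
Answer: 1091142636206561569433614915/562402242443187388577346842 + 240634928012776975*I*√2018/562402242443187388577346842 ≈ 1.9401 + 1.9221e-8*I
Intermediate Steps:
(-46508 - 361978)/(-210544 + (√(-75781 - 53371)/172294 + 5892/69285)) = -408486/(-210544 + (√(-129152)*(1/172294) + 5892*(1/69285))) = -408486/(-210544 + ((8*I*√2018)*(1/172294) + 1964/23095)) = -408486/(-210544 + (4*I*√2018/86147 + 1964/23095)) = -408486/(-210544 + (1964/23095 + 4*I*√2018/86147)) = -408486/(-4862511716/23095 + 4*I*√2018/86147)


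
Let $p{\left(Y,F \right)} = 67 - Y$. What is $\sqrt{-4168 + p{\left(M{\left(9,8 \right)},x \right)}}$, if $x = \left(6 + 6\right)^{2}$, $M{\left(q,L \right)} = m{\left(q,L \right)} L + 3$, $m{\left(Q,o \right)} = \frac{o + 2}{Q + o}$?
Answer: $\frac{2 i \sqrt{296854}}{17} \approx 64.099 i$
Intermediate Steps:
$m{\left(Q,o \right)} = \frac{2 + o}{Q + o}$
$M{\left(q,L \right)} = 3 + \frac{L \left(2 + L\right)}{L + q}$ ($M{\left(q,L \right)} = \frac{2 + L}{q + L} L + 3 = \frac{2 + L}{L + q} L + 3 = \frac{L \left(2 + L\right)}{L + q} + 3 = 3 + \frac{L \left(2 + L\right)}{L + q}$)
$x = 144$ ($x = 12^{2} = 144$)
$\sqrt{-4168 + p{\left(M{\left(9,8 \right)},x \right)}} = \sqrt{-4168 + \left(67 - \frac{8^{2} + 3 \cdot 9 + 5 \cdot 8}{8 + 9}\right)} = \sqrt{-4168 + \left(67 - \frac{64 + 27 + 40}{17}\right)} = \sqrt{-4168 + \left(67 - \frac{1}{17} \cdot 131\right)} = \sqrt{-4168 + \left(67 - \frac{131}{17}\right)} = \sqrt{-4168 + \frac{1008}{17}} = \sqrt{- \frac{69848}{17}} = \frac{2 i \sqrt{296854}}{17}$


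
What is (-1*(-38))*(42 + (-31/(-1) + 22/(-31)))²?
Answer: 190839078/961 ≈ 1.9858e+5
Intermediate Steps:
(-1*(-38))*(42 + (-31/(-1) + 22/(-31)))² = 38*(42 + (-31*(-1) + 22*(-1/31)))² = 38*(42 + (31 - 22/31))² = 38*(42 + 939/31)² = 38*(2241/31)² = 38*(5022081/961) = 190839078/961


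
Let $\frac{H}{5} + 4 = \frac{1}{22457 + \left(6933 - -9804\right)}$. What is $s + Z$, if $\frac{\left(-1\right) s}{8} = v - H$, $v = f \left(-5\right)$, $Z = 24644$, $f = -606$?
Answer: $\frac{4781688}{19597} \approx 244.0$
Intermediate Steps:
$H = - \frac{783875}{39194}$ ($H = -20 + \frac{5}{22457 + \left(6933 - -9804\right)} = -20 + \frac{5}{22457 + \left(6933 + 9804\right)} = -20 + \frac{5}{22457 + 16737} = -20 + \frac{5}{39194} = - \frac{783875}{39194} \approx -20.0$)
$v = 3030$ ($v = \left(-606\right) \left(-5\right) = 3030$)
$s = - \frac{478166780}{19597}$ ($s = - 8 \left(3030 - - \frac{783875}{39194}\right) = - 8 \left(3030 + \frac{783875}{39194}\right) = \left(-8\right) \frac{119541695}{39194} = - \frac{478166780}{19597} \approx -24400.0$)
$s + Z = - \frac{478166780}{19597} + 24644 = \frac{4781688}{19597}$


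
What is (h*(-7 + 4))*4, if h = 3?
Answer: -36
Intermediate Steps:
(h*(-7 + 4))*4 = (3*(-7 + 4))*4 = (3*(-3))*4 = -9*4 = -36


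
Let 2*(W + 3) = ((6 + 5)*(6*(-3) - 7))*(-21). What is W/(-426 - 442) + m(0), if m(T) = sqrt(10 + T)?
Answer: -5769/1736 + sqrt(10) ≈ -0.16088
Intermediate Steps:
W = 5769/2 (W = -3 + (((6 + 5)*(6*(-3) - 7))*(-21))/2 = -3 + ((11*(-18 - 7))*(-21))/2 = -3 + ((11*(-25))*(-21))/2 = -3 + (-275*(-21))/2 = -3 + (1/2)*5775 = -3 + 5775/2 = 5769/2 ≈ 2884.5)
W/(-426 - 442) + m(0) = (5769/2)/(-426 - 442) + sqrt(10 + 0) = (5769/2)/(-868) + sqrt(10) = -1/868*5769/2 + sqrt(10) = -5769/1736 + sqrt(10)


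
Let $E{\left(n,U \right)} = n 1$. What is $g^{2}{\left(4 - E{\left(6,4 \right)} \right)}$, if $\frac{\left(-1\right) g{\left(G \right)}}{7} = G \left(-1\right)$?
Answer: $196$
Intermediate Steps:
$E{\left(n,U \right)} = n$
$g{\left(G \right)} = 7 G$ ($g{\left(G \right)} = - 7 G \left(-1\right) = - 7 \left(- G\right) = 7 G$)
$g^{2}{\left(4 - E{\left(6,4 \right)} \right)} = \left(7 \left(4 - 6\right)\right)^{2} = \left(7 \left(-2\right)\right)^{2} = \left(-14\right)^{2} = 196$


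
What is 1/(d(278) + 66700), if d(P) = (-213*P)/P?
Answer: 1/66487 ≈ 1.5041e-5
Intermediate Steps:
d(P) = -213
1/(d(278) + 66700) = 1/(-213 + 66700) = 1/66487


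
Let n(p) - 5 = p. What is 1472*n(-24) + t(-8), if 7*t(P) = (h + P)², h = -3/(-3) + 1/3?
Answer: -1761584/63 ≈ -27962.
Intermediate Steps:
h = 4/3 (h = -3*(-⅓) + 1*(⅓) = 1 + ⅓ = 4/3 ≈ 1.3333)
n(p) = 5 + p
t(P) = (4/3 + P)²/7
1472*n(-24) + t(-8) = 1472*(5 - 24) + (4 + 3*(-8))²/63 = 1472*(-19) + (4 - 24)²/63 = -27968 + (1/63)*(-20)² = -27968 + (1/63)*400 = -27968 + 400/63 = -1761584/63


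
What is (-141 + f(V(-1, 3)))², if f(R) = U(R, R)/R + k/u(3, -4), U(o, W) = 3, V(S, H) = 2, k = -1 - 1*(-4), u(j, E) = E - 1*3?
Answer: 3837681/196 ≈ 19580.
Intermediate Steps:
u(j, E) = -3 + E (u(j, E) = E - 3 = -3 + E)
k = 3 (k = -1 + 4 = 3)
f(R) = -3/7 + 3/R (f(R) = 3/R + 3/(-3 - 4) = 3/R + 3/(-7) = 3/R + 3*(-⅐) = 3/R - 3/7 = -3/7 + 3/R)
(-141 + f(V(-1, 3)))² = (-141 + (-3/7 + 3/2))² = (-141 + 15/14)² = (-1959/14)² = 3837681/196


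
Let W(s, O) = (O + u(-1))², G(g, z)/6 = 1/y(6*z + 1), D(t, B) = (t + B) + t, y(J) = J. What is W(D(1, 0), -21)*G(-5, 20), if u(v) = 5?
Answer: 1536/121 ≈ 12.694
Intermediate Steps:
D(t, B) = B + 2*t (D(t, B) = (B + t) + t = B + 2*t)
G(g, z) = 6/(1 + 6*z) (G(g, z) = 6/(6*z + 1) = 6/(1 + 6*z))
W(s, O) = (5 + O)² (W(s, O) = (O + 5)² = (5 + O)²)
W(D(1, 0), -21)*G(-5, 20) = (5 - 21)²*(6/(1 + 6*20)) = (-16)²*(6/(1 + 120)) = 256*(6/121) = 1536/121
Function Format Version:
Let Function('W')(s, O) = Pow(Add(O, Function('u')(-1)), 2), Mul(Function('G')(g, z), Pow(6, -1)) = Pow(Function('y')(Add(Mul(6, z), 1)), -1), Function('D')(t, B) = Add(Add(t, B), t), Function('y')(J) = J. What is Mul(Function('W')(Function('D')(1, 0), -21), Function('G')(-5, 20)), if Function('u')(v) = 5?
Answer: Rational(1536, 121) ≈ 12.694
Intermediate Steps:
Function('D')(t, B) = Add(B, Mul(2, t)) (Function('D')(t, B) = Add(Add(B, t), t) = Add(B, Mul(2, t)))
Function('G')(g, z) = Mul(6, Pow(Add(1, Mul(6, z)), -1)) (Function('G')(g, z) = Mul(6, Pow(Add(Mul(6, z), 1), -1)) = Mul(6, Pow(Add(1, Mul(6, z)), -1)))
Function('W')(s, O) = Pow(Add(5, O), 2) (Function('W')(s, O) = Pow(Add(O, 5), 2) = Pow(Add(5, O), 2))
Mul(Function('W')(Function('D')(1, 0), -21), Function('G')(-5, 20)) = Mul(Pow(Add(5, -21), 2), Mul(6, Pow(Add(1, Mul(6, 20)), -1))) = Mul(Pow(-16, 2), Mul(6, Pow(Add(1, 120), -1))) = Mul(256, Mul(6, Pow(121, -1))) = Mul(256, Mul(6, Rational(1, 121))) = Mul(256, Rational(6, 121)) = Rational(1536, 121)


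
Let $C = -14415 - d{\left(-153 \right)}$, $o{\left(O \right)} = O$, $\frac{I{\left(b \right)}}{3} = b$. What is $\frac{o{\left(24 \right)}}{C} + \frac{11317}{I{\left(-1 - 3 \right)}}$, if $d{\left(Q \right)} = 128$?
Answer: $- \frac{164583419}{174516} \approx -943.08$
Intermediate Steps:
$I{\left(b \right)} = 3 b$
$C = -14543$ ($C = -14415 - 128 = -14543$)
$\frac{o{\left(24 \right)}}{C} + \frac{11317}{I{\left(-1 - 3 \right)}} = \frac{24}{-14543} + \frac{11317}{3 \left(-1 - 3\right)} = 24 \left(- \frac{1}{14543}\right) + \frac{11317}{3 \left(-1 - 3\right)} = - \frac{24}{14543} + \frac{11317}{3 \left(-4\right)} = - \frac{24}{14543} + \frac{11317}{-12} = - \frac{24}{14543} + 11317 \left(- \frac{1}{12}\right) = - \frac{24}{14543} - \frac{11317}{12} = - \frac{164583419}{174516}$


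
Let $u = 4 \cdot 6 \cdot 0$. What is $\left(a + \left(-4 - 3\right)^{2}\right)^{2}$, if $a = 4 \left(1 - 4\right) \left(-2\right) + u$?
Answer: $5329$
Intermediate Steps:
$u = 0$ ($u = 24 \cdot 0 = 0$)
$a = 24$ ($a = 4 \left(1 - 4\right) \left(-2\right) + 0 = 4 \left(\left(-3\right) \left(-2\right)\right) + 0 = 4 \cdot 6 + 0 = 24 + 0 = 24$)
$\left(a + \left(-4 - 3\right)^{2}\right)^{2} = \left(24 + \left(-4 - 3\right)^{2}\right)^{2} = \left(24 + \left(-7\right)^{2}\right)^{2} = \left(24 + 49\right)^{2} = 73^{2} = 5329$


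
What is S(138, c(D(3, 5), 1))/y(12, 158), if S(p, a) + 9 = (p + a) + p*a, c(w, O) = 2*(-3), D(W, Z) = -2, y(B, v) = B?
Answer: -235/4 ≈ -58.750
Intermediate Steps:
c(w, O) = -6
S(p, a) = -9 + a + p + a*p (S(p, a) = -9 + ((p + a) + p*a) = -9 + ((a + p) + a*p) = -9 + (a + p + a*p) = -9 + a + p + a*p)
S(138, c(D(3, 5), 1))/y(12, 158) = (-9 - 6 + 138 - 6*138)/12 = (-9 - 6 + 138 - 828)*(1/12) = -705*1/12 = -235/4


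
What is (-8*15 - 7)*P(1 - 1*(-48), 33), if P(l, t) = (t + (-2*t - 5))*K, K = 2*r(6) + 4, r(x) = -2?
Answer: 0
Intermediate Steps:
K = 0 (K = 2*(-2) + 4 = -4 + 4 = 0)
P(l, t) = 0 (P(l, t) = (t + (-2*t - 5))*0 = (t + (-5 - 2*t))*0 = (-5 - t)*0 = 0)
(-8*15 - 7)*P(1 - 1*(-48), 33) = (-8*15 - 7)*0 = (-120 - 7)*0 = -127*0 = 0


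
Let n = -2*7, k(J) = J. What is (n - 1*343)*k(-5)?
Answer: 1785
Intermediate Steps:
n = -14
(n - 1*343)*k(-5) = (-14 - 1*343)*(-5) = (-14 - 343)*(-5) = -357*(-5) = 1785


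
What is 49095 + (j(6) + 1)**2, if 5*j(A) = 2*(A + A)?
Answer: 1228216/25 ≈ 49129.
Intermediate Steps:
j(A) = 4*A/5 (j(A) = (2*(A + A))/5 = (2*(2*A))/5 = (4*A)/5 = 4*A/5)
49095 + (j(6) + 1)**2 = 49095 + ((4/5)*6 + 1)**2 = 49095 + (24/5 + 1)**2 = 49095 + (29/5)**2 = 49095 + 841/25 = 1228216/25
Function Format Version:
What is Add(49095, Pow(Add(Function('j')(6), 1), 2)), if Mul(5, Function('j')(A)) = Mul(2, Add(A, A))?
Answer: Rational(1228216, 25) ≈ 49129.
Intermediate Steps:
Function('j')(A) = Mul(Rational(4, 5), A) (Function('j')(A) = Mul(Rational(1, 5), Mul(2, Add(A, A))) = Mul(Rational(1, 5), Mul(2, Mul(2, A))) = Mul(Rational(1, 5), Mul(4, A)) = Mul(Rational(4, 5), A))
Add(49095, Pow(Add(Function('j')(6), 1), 2)) = Add(49095, Pow(Add(Mul(Rational(4, 5), 6), 1), 2)) = Add(49095, Pow(Add(Rational(24, 5), 1), 2)) = Add(49095, Pow(Rational(29, 5), 2)) = Add(49095, Rational(841, 25)) = Rational(1228216, 25)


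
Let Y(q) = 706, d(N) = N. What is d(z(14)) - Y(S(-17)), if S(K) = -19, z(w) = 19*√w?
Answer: -706 + 19*√14 ≈ -634.91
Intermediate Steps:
d(z(14)) - Y(S(-17)) = 19*√14 - 1*706 = 19*√14 - 706 = -706 + 19*√14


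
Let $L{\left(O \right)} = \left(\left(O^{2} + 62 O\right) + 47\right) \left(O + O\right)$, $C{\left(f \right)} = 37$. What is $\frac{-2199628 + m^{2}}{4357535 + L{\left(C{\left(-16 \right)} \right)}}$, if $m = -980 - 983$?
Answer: $\frac{183749}{514675} \approx 0.35702$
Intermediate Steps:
$m = -1963$ ($m = -980 - 983 = -1963$)
$L{\left(O \right)} = 2 O \left(47 + O^{2} + 62 O\right)$ ($L{\left(O \right)} = \left(47 + O^{2} + 62 O\right) 2 O = 2 O \left(47 + O^{2} + 62 O\right)$)
$\frac{-2199628 + m^{2}}{4357535 + L{\left(C{\left(-16 \right)} \right)}} = \frac{-2199628 + \left(-1963\right)^{2}}{4357535 + 2 \cdot 37 \left(47 + 37^{2} + 62 \cdot 37\right)} = \frac{-2199628 + 3853369}{4357535 + 2 \cdot 37 \left(47 + 1369 + 2294\right)} = \frac{1653741}{4357535 + 2 \cdot 37 \cdot 3710} = \frac{1653741}{4357535 + 274540} = \frac{1653741}{4632075} = 1653741 \cdot \frac{1}{4632075} = \frac{183749}{514675}$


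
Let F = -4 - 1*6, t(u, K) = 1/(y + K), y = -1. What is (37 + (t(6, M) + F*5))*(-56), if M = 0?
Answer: 784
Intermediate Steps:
t(u, K) = 1/(-1 + K)
F = -10 (F = -4 - 6 = -10)
(37 + (t(6, M) + F*5))*(-56) = (37 + (1/(-1 + 0) - 10*5))*(-56) = (37 + (1/(-1) - 50))*(-56) = (37 + (-1 - 50))*(-56) = (37 - 51)*(-56) = -14*(-56) = 784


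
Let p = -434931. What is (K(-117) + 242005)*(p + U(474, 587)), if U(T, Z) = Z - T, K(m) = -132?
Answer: -105170734114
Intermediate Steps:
(K(-117) + 242005)*(p + U(474, 587)) = (-132 + 242005)*(-434931 + (587 - 1*474)) = 241873*(-434931 + (587 - 474)) = 241873*(-434931 + 113) = 241873*(-434818) = -105170734114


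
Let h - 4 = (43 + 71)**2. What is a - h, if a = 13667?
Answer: 667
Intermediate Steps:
h = 13000 (h = 4 + (43 + 71)**2 = 4 + 114**2 = 4 + 12996 = 13000)
a - h = 13667 - 1*13000 = 13667 - 13000 = 667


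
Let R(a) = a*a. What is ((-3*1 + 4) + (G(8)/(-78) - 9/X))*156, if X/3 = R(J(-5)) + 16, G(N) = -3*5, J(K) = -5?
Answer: 7158/41 ≈ 174.59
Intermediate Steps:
R(a) = a²
G(N) = -15
X = 123 (X = 3*((-5)² + 16) = 3*(25 + 16) = 3*41 = 123)
((-3*1 + 4) + (G(8)/(-78) - 9/X))*156 = ((-3*1 + 4) + (-15/(-78) - 9/123))*156 = ((-3 + 4) + (-15*(-1/78) - 9*1/123))*156 = (1 + (5/26 - 3/41))*156 = (1 + 127/1066)*156 = (1193/1066)*156 = 7158/41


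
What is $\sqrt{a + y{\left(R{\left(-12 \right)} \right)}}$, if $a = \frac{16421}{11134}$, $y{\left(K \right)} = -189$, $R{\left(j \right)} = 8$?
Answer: $\frac{i \sqrt{23246734270}}{11134} \approx 13.694 i$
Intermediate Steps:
$a = \frac{16421}{11134}$ ($a = 16421 \cdot \frac{1}{11134} = \frac{16421}{11134} \approx 1.4749$)
$\sqrt{a + y{\left(R{\left(-12 \right)} \right)}} = \sqrt{\frac{16421}{11134} - 189} = \sqrt{- \frac{2087905}{11134}} = \frac{i \sqrt{23246734270}}{11134}$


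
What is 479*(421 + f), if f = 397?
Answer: 391822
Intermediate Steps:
479*(421 + f) = 479*(421 + 397) = 479*818 = 391822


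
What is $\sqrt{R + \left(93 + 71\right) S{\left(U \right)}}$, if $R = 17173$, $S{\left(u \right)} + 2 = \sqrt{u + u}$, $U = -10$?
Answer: $\sqrt{16845 + 328 i \sqrt{5}} \approx 129.82 + 2.825 i$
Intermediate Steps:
$S{\left(u \right)} = -2 + \sqrt{2} \sqrt{u}$ ($S{\left(u \right)} = -2 + \sqrt{u + u} = -2 + \sqrt{2 u} = -2 + \sqrt{2} \sqrt{u}$)
$\sqrt{R + \left(93 + 71\right) S{\left(U \right)}} = \sqrt{17173 + \left(93 + 71\right) \left(-2 + \sqrt{2} \sqrt{-10}\right)} = \sqrt{17173 + 164 \left(-2 + \sqrt{2} i \sqrt{10}\right)} = \sqrt{17173 + 164 \left(-2 + 2 i \sqrt{5}\right)} = \sqrt{17173 - \left(328 - 328 i \sqrt{5}\right)} = \sqrt{16845 + 328 i \sqrt{5}}$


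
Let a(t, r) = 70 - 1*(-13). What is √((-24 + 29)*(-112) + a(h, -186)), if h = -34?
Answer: 3*I*√53 ≈ 21.84*I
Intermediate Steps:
a(t, r) = 83 (a(t, r) = 70 + 13 = 83)
√((-24 + 29)*(-112) + a(h, -186)) = √((-24 + 29)*(-112) + 83) = √(5*(-112) + 83) = √(-560 + 83) = √(-477) = 3*I*√53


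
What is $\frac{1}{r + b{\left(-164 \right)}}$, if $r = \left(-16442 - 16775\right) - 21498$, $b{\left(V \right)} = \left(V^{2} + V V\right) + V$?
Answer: $- \frac{1}{1087} \approx -0.00091996$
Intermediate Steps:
$b{\left(V \right)} = V + 2 V^{2}$ ($b{\left(V \right)} = \left(V^{2} + V^{2}\right) + V = 2 V^{2} + V = V + 2 V^{2}$)
$r = -54715$ ($r = \left(-16442 - 16775\right) - 21498 = -33217 - 21498 = -54715$)
$\frac{1}{r + b{\left(-164 \right)}} = \frac{1}{-54715 - 164 \left(1 + 2 \left(-164\right)\right)} = \frac{1}{-54715 - 164 \left(1 - 328\right)} = \frac{1}{-54715 - -53628} = \frac{1}{-54715 + 53628} = \frac{1}{-1087} = - \frac{1}{1087}$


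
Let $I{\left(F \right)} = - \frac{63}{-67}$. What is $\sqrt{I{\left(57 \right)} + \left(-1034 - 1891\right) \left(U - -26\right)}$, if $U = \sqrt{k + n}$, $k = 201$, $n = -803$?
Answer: $\frac{3 \sqrt{-37931581 - 1458925 i \sqrt{602}}}{67} \approx 119.41 - 300.51 i$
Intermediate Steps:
$U = i \sqrt{602}$ ($U = \sqrt{201 - 803} = \sqrt{-602} = i \sqrt{602} \approx 24.536 i$)
$I{\left(F \right)} = \frac{63}{67}$ ($I{\left(F \right)} = \left(-63\right) \left(- \frac{1}{67}\right) = \frac{63}{67}$)
$\sqrt{I{\left(57 \right)} + \left(-1034 - 1891\right) \left(U - -26\right)} = \sqrt{\frac{63}{67} + \left(-1034 - 1891\right) \left(i \sqrt{602} - -26\right)} = \sqrt{\frac{63}{67} - 2925 \left(i \sqrt{602} + \left(-291 + 317\right)\right)} = \sqrt{\frac{63}{67} - 2925 \left(i \sqrt{602} + 26\right)} = \sqrt{\frac{63}{67} - 2925 \left(26 + i \sqrt{602}\right)} = \sqrt{\frac{63}{67} - \left(76050 + 2925 i \sqrt{602}\right)} = \sqrt{- \frac{5095287}{67} - 2925 i \sqrt{602}}$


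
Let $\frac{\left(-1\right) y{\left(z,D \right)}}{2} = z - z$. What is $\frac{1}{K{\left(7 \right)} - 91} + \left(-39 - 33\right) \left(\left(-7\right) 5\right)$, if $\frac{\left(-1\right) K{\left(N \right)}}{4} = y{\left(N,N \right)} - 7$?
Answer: $\frac{158759}{63} \approx 2520.0$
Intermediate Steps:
$y{\left(z,D \right)} = 0$ ($y{\left(z,D \right)} = - 2 \left(z - z\right) = \left(-2\right) 0 = 0$)
$K{\left(N \right)} = 28$ ($K{\left(N \right)} = - 4 \left(0 - 7\right) = \left(-4\right) \left(-7\right) = 28$)
$\frac{1}{K{\left(7 \right)} - 91} + \left(-39 - 33\right) \left(\left(-7\right) 5\right) = \frac{1}{28 - 91} + \left(-39 - 33\right) \left(\left(-7\right) 5\right) = \frac{1}{-63} + \left(-39 - 33\right) \left(-35\right) = - \frac{1}{63} - -2520 = - \frac{1}{63} + 2520 = \frac{158759}{63}$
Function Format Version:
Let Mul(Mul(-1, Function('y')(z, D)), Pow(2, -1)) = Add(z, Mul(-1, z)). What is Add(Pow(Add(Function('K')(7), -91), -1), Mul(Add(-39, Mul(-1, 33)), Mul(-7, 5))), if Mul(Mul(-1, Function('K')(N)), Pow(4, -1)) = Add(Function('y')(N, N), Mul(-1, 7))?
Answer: Rational(158759, 63) ≈ 2520.0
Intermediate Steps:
Function('y')(z, D) = 0 (Function('y')(z, D) = Mul(-2, Add(z, Mul(-1, z))) = Mul(-2, 0) = 0)
Function('K')(N) = 28 (Function('K')(N) = Mul(-4, Add(0, Mul(-1, 7))) = Mul(-4, Add(0, -7)) = Mul(-4, -7) = 28)
Add(Pow(Add(Function('K')(7), -91), -1), Mul(Add(-39, Mul(-1, 33)), Mul(-7, 5))) = Add(Pow(Add(28, -91), -1), Mul(Add(-39, Mul(-1, 33)), Mul(-7, 5))) = Add(Pow(-63, -1), Mul(Add(-39, -33), -35)) = Add(Rational(-1, 63), Mul(-72, -35)) = Add(Rational(-1, 63), 2520) = Rational(158759, 63)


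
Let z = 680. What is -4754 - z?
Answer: -5434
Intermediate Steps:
-4754 - z = -4754 - 1*680 = -4754 - 680 = -5434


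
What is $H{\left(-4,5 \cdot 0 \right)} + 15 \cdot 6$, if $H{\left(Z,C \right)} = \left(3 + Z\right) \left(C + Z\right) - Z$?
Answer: $98$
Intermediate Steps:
$H{\left(Z,C \right)} = - Z + \left(3 + Z\right) \left(C + Z\right)$
$H{\left(-4,5 \cdot 0 \right)} + 15 \cdot 6 = \left(\left(-4\right)^{2} + 2 \left(-4\right) + 3 \cdot 5 \cdot 0 + 5 \cdot 0 \left(-4\right)\right) + 15 \cdot 6 = \left(16 - 8 + 3 \cdot 0 + 0 \left(-4\right)\right) + 90 = \left(16 - 8 + 0 + 0\right) + 90 = 8 + 90 = 98$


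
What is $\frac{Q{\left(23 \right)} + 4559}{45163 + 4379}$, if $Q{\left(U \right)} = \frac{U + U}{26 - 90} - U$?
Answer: $\frac{145129}{1585344} \approx 0.091544$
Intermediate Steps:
$Q{\left(U \right)} = - \frac{33 U}{32}$ ($Q{\left(U \right)} = \frac{2 U}{-64} - U = 2 U \left(- \frac{1}{64}\right) - U = - \frac{U}{32} - U = - \frac{33 U}{32}$)
$\frac{Q{\left(23 \right)} + 4559}{45163 + 4379} = \frac{\left(- \frac{33}{32}\right) 23 + 4559}{45163 + 4379} = \frac{- \frac{759}{32} + 4559}{49542} = \frac{145129}{32} \cdot \frac{1}{49542} = \frac{145129}{1585344}$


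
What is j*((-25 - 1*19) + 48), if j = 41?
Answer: 164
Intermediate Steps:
j*((-25 - 1*19) + 48) = 41*((-25 - 1*19) + 48) = 41*((-25 - 19) + 48) = 41*(-44 + 48) = 41*4 = 164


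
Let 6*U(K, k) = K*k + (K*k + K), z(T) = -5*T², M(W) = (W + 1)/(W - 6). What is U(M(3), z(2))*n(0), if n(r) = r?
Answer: 0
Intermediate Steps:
M(W) = (1 + W)/(-6 + W)
U(K, k) = K/6 + K*k/3 (U(K, k) = (K*k + (K*k + K))/6 = (K*k + (K + K*k))/6 = (K + 2*K*k)/6 = K/6 + K*k/3)
U(M(3), z(2))*n(0) = (((1 + 3)/(-6 + 3))*(1 + 2*(-5*2²))/6)*0 = ((4/(-3))*(1 + 2*(-5*4))/6)*0 = ((-⅓*4)*(1 + 2*(-20))/6)*0 = ((⅙)*(-4/3)*(1 - 40))*0 = ((⅙)*(-4/3)*(-39))*0 = (26/3)*0 = 0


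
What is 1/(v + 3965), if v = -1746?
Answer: 1/2219 ≈ 0.00045065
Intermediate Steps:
1/(v + 3965) = 1/(-1746 + 3965) = 1/2219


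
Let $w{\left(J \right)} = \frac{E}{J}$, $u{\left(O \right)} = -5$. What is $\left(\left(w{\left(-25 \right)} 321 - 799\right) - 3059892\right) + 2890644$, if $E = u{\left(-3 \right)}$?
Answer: $- \frac{849914}{5} \approx -1.6998 \cdot 10^{5}$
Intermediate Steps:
$E = -5$
$w{\left(J \right)} = - \frac{5}{J}$
$\left(\left(w{\left(-25 \right)} 321 - 799\right) - 3059892\right) + 2890644 = \left(\left(- \frac{5}{-25} \cdot 321 - 799\right) - 3059892\right) + 2890644 = \left(\left(\left(-5\right) \left(- \frac{1}{25}\right) 321 - 799\right) - 3059892\right) + 2890644 = \left(\left(\frac{1}{5} \cdot 321 - 799\right) - 3059892\right) + 2890644 = \left(\left(\frac{321}{5} - 799\right) - 3059892\right) + 2890644 = \left(- \frac{3674}{5} - 3059892\right) + 2890644 = - \frac{15303134}{5} + 2890644 = - \frac{849914}{5}$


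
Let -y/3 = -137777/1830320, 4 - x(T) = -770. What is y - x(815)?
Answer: -1416254349/1830320 ≈ -773.77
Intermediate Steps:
x(T) = 774 (x(T) = 4 - 1*(-770) = 4 + 770 = 774)
y = 413331/1830320 (y = -(-413331)/1830320 = -3*(-137777/1830320) = 413331/1830320 ≈ 0.22582)
y - x(815) = 413331/1830320 - 1*774 = 413331/1830320 - 774 = -1416254349/1830320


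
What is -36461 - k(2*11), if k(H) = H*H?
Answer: -36945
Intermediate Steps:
k(H) = H**2
-36461 - k(2*11) = -36461 - (2*11)**2 = -36461 - 1*22**2 = -36461 - 1*484 = -36461 - 484 = -36945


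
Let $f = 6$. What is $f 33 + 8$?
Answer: $206$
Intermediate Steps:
$f 33 + 8 = 6 \cdot 33 + 8 = 198 + 8 = 206$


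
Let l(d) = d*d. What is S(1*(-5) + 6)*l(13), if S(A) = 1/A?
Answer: 169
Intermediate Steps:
l(d) = d²
S(1*(-5) + 6)*l(13) = 13²/(1*(-5) + 6) = 169/(-5 + 6) = 169/1 = 1*169 = 169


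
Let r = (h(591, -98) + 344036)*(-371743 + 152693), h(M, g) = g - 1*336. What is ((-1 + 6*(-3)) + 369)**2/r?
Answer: -175/107522883 ≈ -1.6276e-6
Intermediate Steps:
h(M, g) = -336 + g (h(M, g) = g - 336 = -336 + g)
r = -75266018100 (r = ((-336 - 98) + 344036)*(-371743 + 152693) = (-434 + 344036)*(-219050) = 343602*(-219050) = -75266018100)
((-1 + 6*(-3)) + 369)**2/r = ((-1 + 6*(-3)) + 369)**2/(-75266018100) = ((-1 - 18) + 369)**2*(-1/75266018100) = (-19 + 369)**2*(-1/75266018100) = 350**2*(-1/75266018100) = 122500*(-1/75266018100) = -175/107522883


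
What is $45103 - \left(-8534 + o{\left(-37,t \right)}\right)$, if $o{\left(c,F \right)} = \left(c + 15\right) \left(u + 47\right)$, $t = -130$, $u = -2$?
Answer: $54627$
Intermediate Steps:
$o{\left(c,F \right)} = 675 + 45 c$ ($o{\left(c,F \right)} = \left(c + 15\right) \left(-2 + 47\right) = \left(15 + c\right) 45 = 675 + 45 c$)
$45103 - \left(-8534 + o{\left(-37,t \right)}\right) = 45103 - \left(-8534 + \left(675 + 45 \left(-37\right)\right)\right) = 45103 - \left(-8534 + \left(675 - 1665\right)\right) = 45103 - \left(-8534 - 990\right) = 45103 - -9524 = 45103 + 9524 = 54627$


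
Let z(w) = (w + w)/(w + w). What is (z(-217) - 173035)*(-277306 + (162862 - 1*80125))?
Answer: 33667052346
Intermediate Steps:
z(w) = 1 (z(w) = (2*w)/((2*w)) = (2*w)*(1/(2*w)) = 1)
(z(-217) - 173035)*(-277306 + (162862 - 1*80125)) = (1 - 173035)*(-277306 + (162862 - 1*80125)) = -173034*(-277306 + (162862 - 80125)) = -173034*(-277306 + 82737) = -173034*(-194569) = 33667052346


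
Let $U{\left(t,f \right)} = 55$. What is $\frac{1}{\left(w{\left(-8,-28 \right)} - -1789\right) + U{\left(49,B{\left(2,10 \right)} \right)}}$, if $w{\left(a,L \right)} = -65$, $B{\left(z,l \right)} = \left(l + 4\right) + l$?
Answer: $\frac{1}{1779} \approx 0.00056211$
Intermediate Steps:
$B{\left(z,l \right)} = 4 + 2 l$ ($B{\left(z,l \right)} = \left(4 + l\right) + l = 4 + 2 l$)
$\frac{1}{\left(w{\left(-8,-28 \right)} - -1789\right) + U{\left(49,B{\left(2,10 \right)} \right)}} = \frac{1}{\left(-65 - -1789\right) + 55} = \frac{1}{\left(-65 + 1789\right) + 55} = \frac{1}{1724 + 55} = \frac{1}{1779}$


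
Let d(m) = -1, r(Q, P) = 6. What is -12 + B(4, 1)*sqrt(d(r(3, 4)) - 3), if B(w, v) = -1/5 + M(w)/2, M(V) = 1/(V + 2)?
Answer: -12 - 7*I/30 ≈ -12.0 - 0.23333*I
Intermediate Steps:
M(V) = 1/(2 + V)
B(w, v) = -1/5 + 1/(2*(2 + w)) (B(w, v) = -1/5 + 1/((2 + w)*2) = -1*1/5 + (1/2)/(2 + w) = -1/5 + 1/(2*(2 + w)))
-12 + B(4, 1)*sqrt(d(r(3, 4)) - 3) = -12 + ((1 - 2*4)/(10*(2 + 4)))*sqrt(-1 - 3) = -12 + ((1/10)*(1 - 8)/6)*sqrt(-4) = -12 + ((1/10)*(1/6)*(-7))*(2*I) = -12 - 7*I/30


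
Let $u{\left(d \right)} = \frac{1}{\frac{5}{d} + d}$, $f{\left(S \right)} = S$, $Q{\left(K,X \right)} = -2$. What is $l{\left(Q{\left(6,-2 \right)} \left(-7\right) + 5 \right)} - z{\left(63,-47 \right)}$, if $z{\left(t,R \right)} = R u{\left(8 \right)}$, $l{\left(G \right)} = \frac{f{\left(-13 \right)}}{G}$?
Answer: $\frac{6247}{1311} \approx 4.7651$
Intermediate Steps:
$u{\left(d \right)} = \frac{1}{d + \frac{5}{d}}$
$l{\left(G \right)} = - \frac{13}{G}$
$z{\left(t,R \right)} = \frac{8 R}{69}$ ($z{\left(t,R \right)} = R \frac{8}{5 + 8^{2}} = R \frac{8}{5 + 64} = R \frac{8}{69} = \frac{8 R}{69}$)
$l{\left(Q{\left(6,-2 \right)} \left(-7\right) + 5 \right)} - z{\left(63,-47 \right)} = - \frac{13}{\left(-2\right) \left(-7\right) + 5} - \frac{8}{69} \left(-47\right) = - \frac{13}{14 + 5} - - \frac{376}{69} = - \frac{13}{19} + \frac{376}{69} = \frac{6247}{1311}$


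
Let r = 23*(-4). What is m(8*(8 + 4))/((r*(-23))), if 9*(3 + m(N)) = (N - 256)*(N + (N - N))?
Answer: -223/276 ≈ -0.80797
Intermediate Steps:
r = -92
m(N) = -3 + N*(-256 + N)/9 (m(N) = -3 + ((N - 256)*(N + (N - N)))/9 = -3 + ((-256 + N)*(N + 0))/9 = -3 + ((-256 + N)*N)/9 = -3 + (N*(-256 + N))/9 = -3 + N*(-256 + N)/9)
m(8*(8 + 4))/((r*(-23))) = (-3 - 2048*(8 + 4)/9 + (8*(8 + 4))²/9)/((-92*(-23))) = (-3 - 2048*12/9 + (8*12)²/9)/2116 = (-3 - 256/9*96 + (⅑)*96²)*(1/2116) = (-3 - 8192/3 + (⅑)*9216)*(1/2116) = (-3 - 8192/3 + 1024)*(1/2116) = -5129/3*1/2116 = -223/276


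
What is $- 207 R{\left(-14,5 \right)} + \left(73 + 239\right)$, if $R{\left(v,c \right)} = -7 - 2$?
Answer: $2175$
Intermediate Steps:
$R{\left(v,c \right)} = -9$
$- 207 R{\left(-14,5 \right)} + \left(73 + 239\right) = \left(-207\right) \left(-9\right) + \left(73 + 239\right) = 1863 + 312 = 2175$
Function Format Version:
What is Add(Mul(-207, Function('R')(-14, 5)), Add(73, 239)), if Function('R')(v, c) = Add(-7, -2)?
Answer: 2175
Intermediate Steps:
Function('R')(v, c) = -9
Add(Mul(-207, Function('R')(-14, 5)), Add(73, 239)) = Add(Mul(-207, -9), Add(73, 239)) = Add(1863, 312) = 2175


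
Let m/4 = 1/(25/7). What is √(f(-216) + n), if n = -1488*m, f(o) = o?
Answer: 2*I*√11766/5 ≈ 43.388*I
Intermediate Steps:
m = 28/25 (m = 4/((25/7)) = 4/((25*(⅐))) = 4/(25/7) = 4*(7/25) = 28/25 ≈ 1.1200)
n = -41664/25 (n = -1488*28/25 = -41664/25 ≈ -1666.6)
√(f(-216) + n) = √(-216 - 41664/25) = √(-47064/25) = 2*I*√11766/5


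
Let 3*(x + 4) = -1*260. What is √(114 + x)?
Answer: √210/3 ≈ 4.8305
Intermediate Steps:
x = -272/3 (x = -4 + (-1*260)/3 = -4 + (⅓)*(-260) = -4 - 260/3 = -272/3 ≈ -90.667)
√(114 + x) = √(114 - 272/3) = √(70/3) = √210/3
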